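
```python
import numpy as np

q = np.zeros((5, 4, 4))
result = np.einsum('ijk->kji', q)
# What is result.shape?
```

(4, 4, 5)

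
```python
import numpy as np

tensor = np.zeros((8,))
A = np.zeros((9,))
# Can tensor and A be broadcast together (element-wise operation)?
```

No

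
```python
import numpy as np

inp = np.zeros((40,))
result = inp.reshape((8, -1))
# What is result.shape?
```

(8, 5)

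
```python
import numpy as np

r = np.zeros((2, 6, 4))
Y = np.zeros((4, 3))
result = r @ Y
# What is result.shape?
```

(2, 6, 3)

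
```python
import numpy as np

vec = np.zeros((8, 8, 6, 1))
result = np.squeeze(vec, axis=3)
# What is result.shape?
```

(8, 8, 6)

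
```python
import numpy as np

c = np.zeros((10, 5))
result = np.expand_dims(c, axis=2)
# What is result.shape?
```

(10, 5, 1)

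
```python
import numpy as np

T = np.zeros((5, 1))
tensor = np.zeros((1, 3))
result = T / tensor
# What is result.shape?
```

(5, 3)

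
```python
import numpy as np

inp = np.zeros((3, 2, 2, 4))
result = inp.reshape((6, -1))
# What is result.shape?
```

(6, 8)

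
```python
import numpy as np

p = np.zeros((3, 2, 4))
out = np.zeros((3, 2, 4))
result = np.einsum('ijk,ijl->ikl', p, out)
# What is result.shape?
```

(3, 4, 4)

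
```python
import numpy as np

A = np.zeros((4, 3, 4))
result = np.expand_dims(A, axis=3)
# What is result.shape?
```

(4, 3, 4, 1)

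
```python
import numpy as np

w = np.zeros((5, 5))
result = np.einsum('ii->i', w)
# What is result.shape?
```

(5,)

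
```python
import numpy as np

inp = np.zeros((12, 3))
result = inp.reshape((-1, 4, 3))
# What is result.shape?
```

(3, 4, 3)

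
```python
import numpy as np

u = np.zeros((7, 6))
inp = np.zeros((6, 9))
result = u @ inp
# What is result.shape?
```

(7, 9)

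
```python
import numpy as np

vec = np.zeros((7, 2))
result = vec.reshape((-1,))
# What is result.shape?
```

(14,)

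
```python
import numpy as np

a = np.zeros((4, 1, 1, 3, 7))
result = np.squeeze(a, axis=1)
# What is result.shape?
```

(4, 1, 3, 7)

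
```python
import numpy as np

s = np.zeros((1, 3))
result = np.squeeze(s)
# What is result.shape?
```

(3,)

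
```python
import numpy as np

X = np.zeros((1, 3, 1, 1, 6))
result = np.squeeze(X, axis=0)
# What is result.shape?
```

(3, 1, 1, 6)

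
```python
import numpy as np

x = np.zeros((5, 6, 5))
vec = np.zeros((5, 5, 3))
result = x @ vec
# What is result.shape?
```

(5, 6, 3)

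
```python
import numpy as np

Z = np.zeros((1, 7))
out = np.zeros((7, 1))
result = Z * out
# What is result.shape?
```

(7, 7)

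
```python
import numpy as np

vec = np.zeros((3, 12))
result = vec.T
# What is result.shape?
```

(12, 3)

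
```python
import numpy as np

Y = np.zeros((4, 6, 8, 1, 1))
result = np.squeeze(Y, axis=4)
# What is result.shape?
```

(4, 6, 8, 1)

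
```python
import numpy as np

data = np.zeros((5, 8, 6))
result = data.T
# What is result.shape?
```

(6, 8, 5)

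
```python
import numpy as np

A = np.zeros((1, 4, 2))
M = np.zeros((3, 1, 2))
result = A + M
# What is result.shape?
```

(3, 4, 2)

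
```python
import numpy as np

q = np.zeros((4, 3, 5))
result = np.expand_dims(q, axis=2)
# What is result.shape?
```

(4, 3, 1, 5)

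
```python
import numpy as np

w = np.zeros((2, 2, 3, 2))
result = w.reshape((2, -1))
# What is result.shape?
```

(2, 12)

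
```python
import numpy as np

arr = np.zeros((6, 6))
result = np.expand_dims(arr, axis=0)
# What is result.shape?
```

(1, 6, 6)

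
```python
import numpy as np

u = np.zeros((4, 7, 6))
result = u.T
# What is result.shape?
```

(6, 7, 4)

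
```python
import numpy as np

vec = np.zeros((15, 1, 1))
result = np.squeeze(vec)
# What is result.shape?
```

(15,)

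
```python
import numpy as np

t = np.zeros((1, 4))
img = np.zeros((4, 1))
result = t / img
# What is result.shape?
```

(4, 4)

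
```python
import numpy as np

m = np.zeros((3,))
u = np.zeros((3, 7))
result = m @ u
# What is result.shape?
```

(7,)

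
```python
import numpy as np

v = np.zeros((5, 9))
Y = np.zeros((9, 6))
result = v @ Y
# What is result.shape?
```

(5, 6)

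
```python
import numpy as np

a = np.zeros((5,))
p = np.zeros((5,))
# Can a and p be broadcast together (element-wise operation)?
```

Yes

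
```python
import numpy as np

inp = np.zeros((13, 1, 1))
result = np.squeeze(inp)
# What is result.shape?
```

(13,)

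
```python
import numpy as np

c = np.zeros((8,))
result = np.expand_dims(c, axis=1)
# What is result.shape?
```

(8, 1)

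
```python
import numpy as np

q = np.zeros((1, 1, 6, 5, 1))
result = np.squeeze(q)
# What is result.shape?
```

(6, 5)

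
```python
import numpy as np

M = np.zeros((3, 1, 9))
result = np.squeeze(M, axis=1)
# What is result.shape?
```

(3, 9)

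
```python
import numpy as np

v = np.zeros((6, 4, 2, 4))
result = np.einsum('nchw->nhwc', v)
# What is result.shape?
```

(6, 2, 4, 4)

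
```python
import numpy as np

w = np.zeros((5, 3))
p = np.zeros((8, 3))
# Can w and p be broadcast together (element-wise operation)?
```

No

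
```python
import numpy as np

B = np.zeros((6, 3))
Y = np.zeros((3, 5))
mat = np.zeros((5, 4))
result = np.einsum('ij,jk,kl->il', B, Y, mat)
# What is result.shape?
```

(6, 4)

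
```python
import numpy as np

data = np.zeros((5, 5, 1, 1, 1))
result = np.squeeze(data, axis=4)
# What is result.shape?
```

(5, 5, 1, 1)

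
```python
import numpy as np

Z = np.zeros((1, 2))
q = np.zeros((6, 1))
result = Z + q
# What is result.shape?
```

(6, 2)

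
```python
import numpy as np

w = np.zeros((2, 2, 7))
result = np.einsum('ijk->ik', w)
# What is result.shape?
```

(2, 7)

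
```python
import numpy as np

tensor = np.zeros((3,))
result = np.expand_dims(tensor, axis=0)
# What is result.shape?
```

(1, 3)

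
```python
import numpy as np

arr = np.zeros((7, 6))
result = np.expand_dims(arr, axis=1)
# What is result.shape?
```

(7, 1, 6)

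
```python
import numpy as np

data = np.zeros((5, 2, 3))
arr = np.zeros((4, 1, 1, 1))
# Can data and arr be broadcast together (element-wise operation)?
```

Yes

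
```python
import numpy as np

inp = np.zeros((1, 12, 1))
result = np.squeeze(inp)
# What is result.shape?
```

(12,)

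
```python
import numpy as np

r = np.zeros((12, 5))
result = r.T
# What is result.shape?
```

(5, 12)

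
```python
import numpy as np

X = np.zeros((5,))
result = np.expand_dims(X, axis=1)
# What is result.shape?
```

(5, 1)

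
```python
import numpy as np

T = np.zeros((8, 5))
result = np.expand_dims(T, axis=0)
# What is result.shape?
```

(1, 8, 5)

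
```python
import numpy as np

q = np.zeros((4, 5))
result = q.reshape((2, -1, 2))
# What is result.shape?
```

(2, 5, 2)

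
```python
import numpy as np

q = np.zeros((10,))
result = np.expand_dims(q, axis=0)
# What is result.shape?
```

(1, 10)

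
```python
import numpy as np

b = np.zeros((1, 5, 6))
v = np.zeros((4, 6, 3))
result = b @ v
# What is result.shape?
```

(4, 5, 3)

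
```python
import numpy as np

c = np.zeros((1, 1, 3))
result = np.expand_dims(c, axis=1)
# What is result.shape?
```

(1, 1, 1, 3)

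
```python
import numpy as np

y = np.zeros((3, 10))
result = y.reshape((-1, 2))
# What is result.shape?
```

(15, 2)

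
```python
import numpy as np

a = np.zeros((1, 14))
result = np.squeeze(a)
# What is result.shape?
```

(14,)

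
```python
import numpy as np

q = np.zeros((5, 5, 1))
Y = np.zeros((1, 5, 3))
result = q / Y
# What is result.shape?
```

(5, 5, 3)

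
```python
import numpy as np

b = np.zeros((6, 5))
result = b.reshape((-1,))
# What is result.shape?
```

(30,)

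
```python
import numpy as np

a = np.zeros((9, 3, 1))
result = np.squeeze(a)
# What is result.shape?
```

(9, 3)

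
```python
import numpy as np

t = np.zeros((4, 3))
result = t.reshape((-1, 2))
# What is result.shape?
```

(6, 2)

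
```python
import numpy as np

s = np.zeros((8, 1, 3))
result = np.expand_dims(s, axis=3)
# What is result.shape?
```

(8, 1, 3, 1)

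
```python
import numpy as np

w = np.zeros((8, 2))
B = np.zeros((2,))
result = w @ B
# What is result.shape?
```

(8,)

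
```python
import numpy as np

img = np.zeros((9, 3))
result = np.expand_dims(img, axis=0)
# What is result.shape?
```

(1, 9, 3)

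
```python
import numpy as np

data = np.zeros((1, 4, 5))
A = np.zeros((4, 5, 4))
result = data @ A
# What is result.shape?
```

(4, 4, 4)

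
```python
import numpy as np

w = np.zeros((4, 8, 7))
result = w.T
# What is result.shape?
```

(7, 8, 4)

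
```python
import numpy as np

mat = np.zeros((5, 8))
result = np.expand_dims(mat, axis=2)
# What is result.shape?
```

(5, 8, 1)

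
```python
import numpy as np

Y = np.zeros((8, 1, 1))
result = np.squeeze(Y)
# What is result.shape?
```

(8,)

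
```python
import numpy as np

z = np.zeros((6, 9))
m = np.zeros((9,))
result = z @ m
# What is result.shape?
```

(6,)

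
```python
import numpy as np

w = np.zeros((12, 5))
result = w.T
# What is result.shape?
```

(5, 12)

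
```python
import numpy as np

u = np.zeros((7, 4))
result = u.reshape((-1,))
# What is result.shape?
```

(28,)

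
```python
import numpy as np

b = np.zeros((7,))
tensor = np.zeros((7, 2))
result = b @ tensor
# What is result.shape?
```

(2,)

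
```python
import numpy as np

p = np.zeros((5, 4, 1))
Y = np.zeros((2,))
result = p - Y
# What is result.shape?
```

(5, 4, 2)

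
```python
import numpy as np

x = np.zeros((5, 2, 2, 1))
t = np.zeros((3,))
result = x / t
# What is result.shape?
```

(5, 2, 2, 3)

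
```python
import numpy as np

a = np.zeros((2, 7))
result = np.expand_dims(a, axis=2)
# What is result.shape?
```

(2, 7, 1)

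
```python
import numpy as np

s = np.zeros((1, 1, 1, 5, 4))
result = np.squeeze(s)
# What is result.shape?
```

(5, 4)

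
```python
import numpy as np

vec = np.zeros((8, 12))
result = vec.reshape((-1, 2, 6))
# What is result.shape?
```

(8, 2, 6)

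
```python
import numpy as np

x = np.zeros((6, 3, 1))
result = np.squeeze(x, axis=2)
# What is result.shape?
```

(6, 3)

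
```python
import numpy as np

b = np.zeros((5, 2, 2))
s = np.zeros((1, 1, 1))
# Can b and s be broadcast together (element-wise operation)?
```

Yes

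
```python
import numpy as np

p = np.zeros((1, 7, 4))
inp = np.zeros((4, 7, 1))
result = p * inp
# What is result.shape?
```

(4, 7, 4)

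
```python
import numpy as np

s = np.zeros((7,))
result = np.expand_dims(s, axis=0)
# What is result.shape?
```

(1, 7)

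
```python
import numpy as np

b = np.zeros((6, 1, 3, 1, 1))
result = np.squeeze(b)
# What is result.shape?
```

(6, 3)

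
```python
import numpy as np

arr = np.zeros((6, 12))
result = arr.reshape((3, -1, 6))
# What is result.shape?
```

(3, 4, 6)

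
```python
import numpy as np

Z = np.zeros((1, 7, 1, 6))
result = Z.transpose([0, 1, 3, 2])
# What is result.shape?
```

(1, 7, 6, 1)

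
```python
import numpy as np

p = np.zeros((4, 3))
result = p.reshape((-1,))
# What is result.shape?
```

(12,)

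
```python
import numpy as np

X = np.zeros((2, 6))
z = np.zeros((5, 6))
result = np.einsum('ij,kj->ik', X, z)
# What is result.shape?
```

(2, 5)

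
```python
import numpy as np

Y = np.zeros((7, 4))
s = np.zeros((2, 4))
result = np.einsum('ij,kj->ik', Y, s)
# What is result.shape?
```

(7, 2)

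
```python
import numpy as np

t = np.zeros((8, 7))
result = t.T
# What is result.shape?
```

(7, 8)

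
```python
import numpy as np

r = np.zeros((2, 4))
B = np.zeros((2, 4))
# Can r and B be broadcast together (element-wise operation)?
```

Yes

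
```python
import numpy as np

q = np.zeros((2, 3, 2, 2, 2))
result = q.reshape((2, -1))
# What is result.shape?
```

(2, 24)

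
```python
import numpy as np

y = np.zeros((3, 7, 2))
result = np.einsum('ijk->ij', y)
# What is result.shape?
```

(3, 7)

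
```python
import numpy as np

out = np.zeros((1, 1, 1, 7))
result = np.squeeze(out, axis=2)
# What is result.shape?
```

(1, 1, 7)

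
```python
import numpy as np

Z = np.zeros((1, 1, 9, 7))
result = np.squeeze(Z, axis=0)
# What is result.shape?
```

(1, 9, 7)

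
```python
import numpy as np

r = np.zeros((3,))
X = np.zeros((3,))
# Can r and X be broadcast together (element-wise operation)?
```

Yes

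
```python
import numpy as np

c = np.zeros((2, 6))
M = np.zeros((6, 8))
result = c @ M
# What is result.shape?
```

(2, 8)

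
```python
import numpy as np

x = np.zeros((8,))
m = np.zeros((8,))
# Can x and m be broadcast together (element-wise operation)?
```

Yes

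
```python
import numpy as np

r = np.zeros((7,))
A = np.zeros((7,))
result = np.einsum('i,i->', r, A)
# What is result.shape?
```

()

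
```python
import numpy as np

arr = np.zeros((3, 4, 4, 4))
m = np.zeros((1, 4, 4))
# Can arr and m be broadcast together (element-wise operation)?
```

Yes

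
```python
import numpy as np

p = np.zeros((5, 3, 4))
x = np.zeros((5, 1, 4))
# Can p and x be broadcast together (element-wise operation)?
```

Yes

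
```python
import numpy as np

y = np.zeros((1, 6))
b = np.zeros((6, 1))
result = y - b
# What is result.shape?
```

(6, 6)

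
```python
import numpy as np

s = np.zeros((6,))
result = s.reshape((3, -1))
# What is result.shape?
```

(3, 2)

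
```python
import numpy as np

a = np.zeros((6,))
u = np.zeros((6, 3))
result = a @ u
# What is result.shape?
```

(3,)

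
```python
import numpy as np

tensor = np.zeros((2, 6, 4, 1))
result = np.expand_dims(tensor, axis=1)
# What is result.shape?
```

(2, 1, 6, 4, 1)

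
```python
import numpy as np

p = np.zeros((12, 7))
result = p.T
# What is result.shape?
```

(7, 12)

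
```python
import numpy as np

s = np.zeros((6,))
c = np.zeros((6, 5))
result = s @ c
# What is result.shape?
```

(5,)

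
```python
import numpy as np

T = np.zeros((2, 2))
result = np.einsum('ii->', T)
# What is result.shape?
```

()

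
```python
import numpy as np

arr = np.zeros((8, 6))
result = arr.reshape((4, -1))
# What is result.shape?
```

(4, 12)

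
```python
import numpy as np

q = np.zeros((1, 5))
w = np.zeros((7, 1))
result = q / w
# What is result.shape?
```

(7, 5)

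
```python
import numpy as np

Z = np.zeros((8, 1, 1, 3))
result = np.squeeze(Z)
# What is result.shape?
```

(8, 3)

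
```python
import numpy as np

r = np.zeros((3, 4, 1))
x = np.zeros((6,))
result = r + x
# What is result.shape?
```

(3, 4, 6)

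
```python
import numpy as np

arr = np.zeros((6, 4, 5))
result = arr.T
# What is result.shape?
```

(5, 4, 6)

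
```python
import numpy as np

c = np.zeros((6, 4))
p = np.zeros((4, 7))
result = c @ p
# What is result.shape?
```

(6, 7)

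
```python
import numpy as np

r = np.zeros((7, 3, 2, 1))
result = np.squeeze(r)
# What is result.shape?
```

(7, 3, 2)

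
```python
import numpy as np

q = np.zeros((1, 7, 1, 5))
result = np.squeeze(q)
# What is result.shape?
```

(7, 5)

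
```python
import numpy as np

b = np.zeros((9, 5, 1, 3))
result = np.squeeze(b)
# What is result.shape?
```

(9, 5, 3)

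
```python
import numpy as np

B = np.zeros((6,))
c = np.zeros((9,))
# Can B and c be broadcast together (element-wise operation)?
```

No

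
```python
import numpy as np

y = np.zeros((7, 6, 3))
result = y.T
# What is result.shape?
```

(3, 6, 7)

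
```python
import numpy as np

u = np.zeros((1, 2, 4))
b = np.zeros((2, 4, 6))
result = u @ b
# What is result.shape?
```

(2, 2, 6)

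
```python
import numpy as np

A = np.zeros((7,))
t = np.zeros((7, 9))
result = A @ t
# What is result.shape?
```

(9,)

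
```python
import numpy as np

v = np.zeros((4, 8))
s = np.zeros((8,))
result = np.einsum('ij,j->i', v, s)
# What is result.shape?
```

(4,)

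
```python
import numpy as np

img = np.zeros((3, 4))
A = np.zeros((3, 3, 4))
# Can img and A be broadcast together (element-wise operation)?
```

Yes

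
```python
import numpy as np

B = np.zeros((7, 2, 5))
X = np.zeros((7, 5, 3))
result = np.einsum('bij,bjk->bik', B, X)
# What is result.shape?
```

(7, 2, 3)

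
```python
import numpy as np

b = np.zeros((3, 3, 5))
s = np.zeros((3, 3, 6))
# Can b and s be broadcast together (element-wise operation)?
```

No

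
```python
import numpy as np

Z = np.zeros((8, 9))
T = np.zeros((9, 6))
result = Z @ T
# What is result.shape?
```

(8, 6)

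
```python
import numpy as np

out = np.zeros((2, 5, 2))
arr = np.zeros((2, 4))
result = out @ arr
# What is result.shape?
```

(2, 5, 4)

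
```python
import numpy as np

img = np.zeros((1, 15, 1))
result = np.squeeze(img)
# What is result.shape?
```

(15,)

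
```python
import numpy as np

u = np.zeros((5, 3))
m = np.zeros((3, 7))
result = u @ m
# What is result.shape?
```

(5, 7)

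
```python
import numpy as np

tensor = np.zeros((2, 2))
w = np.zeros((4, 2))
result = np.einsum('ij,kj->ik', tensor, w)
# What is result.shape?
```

(2, 4)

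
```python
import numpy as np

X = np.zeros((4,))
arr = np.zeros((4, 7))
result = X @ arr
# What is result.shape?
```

(7,)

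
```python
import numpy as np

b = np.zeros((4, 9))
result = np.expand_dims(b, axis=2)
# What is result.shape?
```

(4, 9, 1)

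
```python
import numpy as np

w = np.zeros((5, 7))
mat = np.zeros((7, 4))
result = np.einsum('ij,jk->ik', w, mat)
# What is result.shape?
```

(5, 4)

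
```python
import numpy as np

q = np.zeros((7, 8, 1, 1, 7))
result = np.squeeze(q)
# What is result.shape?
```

(7, 8, 7)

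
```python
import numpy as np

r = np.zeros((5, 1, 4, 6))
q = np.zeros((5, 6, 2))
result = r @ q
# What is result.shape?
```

(5, 5, 4, 2)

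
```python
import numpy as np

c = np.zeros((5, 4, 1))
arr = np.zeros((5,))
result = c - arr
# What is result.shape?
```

(5, 4, 5)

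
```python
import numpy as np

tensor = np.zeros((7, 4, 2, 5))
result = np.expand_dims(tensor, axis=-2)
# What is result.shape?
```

(7, 4, 2, 1, 5)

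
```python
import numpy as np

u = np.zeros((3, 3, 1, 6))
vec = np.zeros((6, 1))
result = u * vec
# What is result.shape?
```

(3, 3, 6, 6)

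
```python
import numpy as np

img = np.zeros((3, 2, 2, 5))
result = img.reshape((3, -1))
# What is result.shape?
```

(3, 20)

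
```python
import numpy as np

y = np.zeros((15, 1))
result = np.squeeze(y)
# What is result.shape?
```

(15,)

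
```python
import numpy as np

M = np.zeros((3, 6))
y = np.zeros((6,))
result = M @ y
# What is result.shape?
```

(3,)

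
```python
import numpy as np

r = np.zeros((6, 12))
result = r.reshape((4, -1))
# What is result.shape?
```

(4, 18)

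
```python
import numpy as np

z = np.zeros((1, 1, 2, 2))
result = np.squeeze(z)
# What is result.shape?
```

(2, 2)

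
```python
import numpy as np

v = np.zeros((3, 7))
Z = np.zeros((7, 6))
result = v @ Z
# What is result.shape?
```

(3, 6)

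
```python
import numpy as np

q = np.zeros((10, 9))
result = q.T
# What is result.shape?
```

(9, 10)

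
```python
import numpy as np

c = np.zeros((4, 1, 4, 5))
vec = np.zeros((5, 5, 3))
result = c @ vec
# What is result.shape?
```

(4, 5, 4, 3)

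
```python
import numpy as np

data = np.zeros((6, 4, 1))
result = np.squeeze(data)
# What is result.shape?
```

(6, 4)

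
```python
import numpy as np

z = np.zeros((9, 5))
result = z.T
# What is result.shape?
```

(5, 9)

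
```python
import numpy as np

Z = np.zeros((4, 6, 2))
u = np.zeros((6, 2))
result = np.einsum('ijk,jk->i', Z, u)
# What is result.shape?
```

(4,)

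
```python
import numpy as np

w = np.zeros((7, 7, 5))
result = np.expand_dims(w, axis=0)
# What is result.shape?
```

(1, 7, 7, 5)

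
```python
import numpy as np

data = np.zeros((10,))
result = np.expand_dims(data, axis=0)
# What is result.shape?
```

(1, 10)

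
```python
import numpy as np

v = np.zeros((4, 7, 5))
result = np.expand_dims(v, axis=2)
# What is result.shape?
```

(4, 7, 1, 5)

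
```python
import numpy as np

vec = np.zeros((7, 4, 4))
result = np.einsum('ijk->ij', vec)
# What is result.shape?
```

(7, 4)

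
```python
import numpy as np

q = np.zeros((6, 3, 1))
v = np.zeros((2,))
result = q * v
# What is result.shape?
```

(6, 3, 2)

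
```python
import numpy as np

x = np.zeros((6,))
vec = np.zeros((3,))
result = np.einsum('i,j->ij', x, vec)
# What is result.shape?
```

(6, 3)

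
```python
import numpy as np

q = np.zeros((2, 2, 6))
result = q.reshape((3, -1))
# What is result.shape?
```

(3, 8)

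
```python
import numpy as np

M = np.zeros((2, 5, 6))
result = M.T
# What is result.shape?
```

(6, 5, 2)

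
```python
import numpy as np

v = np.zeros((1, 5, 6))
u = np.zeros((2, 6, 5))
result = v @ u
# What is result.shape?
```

(2, 5, 5)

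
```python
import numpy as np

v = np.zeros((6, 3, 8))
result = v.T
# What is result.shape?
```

(8, 3, 6)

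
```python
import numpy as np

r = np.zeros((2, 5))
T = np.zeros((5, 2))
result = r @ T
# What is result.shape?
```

(2, 2)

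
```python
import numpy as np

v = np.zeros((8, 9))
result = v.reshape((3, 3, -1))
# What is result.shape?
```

(3, 3, 8)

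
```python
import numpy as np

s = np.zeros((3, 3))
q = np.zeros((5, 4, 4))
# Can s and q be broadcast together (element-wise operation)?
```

No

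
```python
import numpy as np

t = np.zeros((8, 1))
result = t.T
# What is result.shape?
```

(1, 8)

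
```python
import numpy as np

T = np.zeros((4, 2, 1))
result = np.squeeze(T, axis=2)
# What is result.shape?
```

(4, 2)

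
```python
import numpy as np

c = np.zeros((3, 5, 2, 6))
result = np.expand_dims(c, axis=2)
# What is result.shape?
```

(3, 5, 1, 2, 6)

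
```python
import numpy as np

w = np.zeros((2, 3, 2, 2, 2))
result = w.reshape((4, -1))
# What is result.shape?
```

(4, 12)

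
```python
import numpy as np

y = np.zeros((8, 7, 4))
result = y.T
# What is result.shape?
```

(4, 7, 8)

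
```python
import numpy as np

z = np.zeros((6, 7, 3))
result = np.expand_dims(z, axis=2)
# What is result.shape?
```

(6, 7, 1, 3)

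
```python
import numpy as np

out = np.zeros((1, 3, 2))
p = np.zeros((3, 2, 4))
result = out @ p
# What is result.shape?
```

(3, 3, 4)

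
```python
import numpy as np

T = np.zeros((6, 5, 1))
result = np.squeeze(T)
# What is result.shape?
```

(6, 5)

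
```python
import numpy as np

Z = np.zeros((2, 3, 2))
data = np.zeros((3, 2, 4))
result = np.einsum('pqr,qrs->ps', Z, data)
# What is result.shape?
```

(2, 4)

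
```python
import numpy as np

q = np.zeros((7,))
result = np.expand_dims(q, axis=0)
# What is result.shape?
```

(1, 7)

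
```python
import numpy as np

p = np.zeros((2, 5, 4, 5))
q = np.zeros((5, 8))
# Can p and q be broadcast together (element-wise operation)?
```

No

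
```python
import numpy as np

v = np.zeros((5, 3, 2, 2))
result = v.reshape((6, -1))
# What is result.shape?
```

(6, 10)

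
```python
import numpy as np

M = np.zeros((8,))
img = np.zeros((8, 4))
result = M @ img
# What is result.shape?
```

(4,)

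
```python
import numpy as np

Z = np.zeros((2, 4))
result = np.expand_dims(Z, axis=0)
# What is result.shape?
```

(1, 2, 4)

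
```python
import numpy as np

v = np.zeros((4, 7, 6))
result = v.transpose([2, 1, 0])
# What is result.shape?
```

(6, 7, 4)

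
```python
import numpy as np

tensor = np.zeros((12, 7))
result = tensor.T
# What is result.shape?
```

(7, 12)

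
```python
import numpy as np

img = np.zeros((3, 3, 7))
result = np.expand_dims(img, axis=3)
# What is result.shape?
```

(3, 3, 7, 1)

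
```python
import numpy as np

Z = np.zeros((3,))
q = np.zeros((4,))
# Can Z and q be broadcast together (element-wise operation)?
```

No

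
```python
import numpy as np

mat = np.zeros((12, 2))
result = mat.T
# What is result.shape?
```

(2, 12)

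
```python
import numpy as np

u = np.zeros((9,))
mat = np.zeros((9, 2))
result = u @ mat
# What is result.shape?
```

(2,)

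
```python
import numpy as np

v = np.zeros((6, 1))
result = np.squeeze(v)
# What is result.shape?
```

(6,)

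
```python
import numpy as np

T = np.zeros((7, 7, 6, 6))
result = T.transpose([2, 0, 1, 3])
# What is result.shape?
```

(6, 7, 7, 6)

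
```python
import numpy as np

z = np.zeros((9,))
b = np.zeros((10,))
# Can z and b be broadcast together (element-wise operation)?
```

No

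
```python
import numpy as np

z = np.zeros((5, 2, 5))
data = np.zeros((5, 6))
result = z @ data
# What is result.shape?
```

(5, 2, 6)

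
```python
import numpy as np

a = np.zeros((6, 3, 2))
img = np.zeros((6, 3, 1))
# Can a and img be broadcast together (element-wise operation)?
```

Yes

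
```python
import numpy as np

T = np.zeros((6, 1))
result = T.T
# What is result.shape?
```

(1, 6)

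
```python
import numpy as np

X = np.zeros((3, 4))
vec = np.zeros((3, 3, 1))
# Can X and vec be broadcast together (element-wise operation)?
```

Yes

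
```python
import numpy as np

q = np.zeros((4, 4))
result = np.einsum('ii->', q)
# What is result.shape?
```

()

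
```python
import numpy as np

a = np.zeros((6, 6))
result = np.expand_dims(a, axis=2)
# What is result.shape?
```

(6, 6, 1)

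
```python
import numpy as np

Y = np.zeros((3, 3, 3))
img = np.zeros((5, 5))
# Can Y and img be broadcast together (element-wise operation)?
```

No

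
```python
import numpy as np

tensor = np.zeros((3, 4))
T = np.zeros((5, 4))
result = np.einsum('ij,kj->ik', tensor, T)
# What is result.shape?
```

(3, 5)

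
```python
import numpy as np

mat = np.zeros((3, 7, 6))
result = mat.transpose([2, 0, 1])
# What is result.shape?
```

(6, 3, 7)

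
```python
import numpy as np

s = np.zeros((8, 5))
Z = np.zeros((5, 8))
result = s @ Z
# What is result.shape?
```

(8, 8)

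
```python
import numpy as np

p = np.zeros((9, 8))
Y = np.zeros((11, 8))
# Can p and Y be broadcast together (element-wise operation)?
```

No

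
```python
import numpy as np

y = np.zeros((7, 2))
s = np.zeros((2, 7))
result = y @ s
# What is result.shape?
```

(7, 7)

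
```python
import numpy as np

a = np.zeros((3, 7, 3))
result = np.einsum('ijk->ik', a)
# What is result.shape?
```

(3, 3)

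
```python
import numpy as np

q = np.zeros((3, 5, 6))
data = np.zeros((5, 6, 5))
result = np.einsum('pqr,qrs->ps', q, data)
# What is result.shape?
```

(3, 5)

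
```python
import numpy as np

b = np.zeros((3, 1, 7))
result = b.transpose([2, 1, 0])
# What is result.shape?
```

(7, 1, 3)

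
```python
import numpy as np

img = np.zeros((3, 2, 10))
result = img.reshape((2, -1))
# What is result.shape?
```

(2, 30)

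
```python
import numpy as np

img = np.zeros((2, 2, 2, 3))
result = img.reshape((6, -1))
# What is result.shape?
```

(6, 4)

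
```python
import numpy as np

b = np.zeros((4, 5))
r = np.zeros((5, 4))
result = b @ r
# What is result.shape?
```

(4, 4)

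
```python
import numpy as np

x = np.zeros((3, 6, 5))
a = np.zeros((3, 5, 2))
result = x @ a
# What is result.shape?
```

(3, 6, 2)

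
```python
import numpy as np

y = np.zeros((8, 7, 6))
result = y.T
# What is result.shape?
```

(6, 7, 8)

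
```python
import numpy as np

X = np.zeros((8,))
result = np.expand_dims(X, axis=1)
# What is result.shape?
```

(8, 1)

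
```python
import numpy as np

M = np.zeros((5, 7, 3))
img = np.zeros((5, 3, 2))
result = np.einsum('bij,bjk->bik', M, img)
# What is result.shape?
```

(5, 7, 2)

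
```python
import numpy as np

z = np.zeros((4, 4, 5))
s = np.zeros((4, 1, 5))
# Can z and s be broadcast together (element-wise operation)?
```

Yes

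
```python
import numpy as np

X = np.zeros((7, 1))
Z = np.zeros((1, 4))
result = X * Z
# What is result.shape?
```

(7, 4)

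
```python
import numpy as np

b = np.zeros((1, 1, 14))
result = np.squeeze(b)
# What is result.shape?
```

(14,)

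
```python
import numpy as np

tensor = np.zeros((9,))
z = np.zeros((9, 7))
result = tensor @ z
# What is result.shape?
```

(7,)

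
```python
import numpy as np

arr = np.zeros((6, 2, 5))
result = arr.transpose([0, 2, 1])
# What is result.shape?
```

(6, 5, 2)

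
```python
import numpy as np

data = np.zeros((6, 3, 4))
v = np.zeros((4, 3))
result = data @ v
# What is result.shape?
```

(6, 3, 3)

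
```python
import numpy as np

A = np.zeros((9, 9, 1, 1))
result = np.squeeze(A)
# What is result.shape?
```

(9, 9)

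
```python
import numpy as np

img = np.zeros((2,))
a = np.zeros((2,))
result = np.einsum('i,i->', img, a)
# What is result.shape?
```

()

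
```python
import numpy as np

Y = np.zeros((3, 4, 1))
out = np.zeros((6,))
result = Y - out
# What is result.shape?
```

(3, 4, 6)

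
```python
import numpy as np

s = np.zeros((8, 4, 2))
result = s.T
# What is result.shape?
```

(2, 4, 8)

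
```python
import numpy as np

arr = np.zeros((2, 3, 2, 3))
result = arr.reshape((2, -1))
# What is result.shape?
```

(2, 18)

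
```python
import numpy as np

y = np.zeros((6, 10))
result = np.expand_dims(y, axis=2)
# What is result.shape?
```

(6, 10, 1)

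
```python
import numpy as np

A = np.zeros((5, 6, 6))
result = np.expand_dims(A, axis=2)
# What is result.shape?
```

(5, 6, 1, 6)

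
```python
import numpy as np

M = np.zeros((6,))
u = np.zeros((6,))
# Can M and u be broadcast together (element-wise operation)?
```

Yes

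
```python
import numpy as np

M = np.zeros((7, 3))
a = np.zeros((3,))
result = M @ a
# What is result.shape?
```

(7,)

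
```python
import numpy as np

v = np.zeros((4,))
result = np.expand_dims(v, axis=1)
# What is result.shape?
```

(4, 1)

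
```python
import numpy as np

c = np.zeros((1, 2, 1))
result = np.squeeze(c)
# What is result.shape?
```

(2,)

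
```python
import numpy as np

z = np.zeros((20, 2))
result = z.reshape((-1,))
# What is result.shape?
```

(40,)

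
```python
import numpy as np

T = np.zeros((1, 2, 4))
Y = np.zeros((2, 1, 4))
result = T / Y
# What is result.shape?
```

(2, 2, 4)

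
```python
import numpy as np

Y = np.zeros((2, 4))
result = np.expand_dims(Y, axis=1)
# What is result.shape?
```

(2, 1, 4)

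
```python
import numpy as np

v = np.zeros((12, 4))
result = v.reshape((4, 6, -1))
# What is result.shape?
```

(4, 6, 2)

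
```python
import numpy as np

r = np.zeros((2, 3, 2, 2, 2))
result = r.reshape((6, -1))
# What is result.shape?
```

(6, 8)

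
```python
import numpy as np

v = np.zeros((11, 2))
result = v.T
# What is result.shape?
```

(2, 11)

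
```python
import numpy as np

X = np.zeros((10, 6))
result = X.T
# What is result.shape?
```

(6, 10)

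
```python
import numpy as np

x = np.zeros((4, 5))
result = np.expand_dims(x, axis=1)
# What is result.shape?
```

(4, 1, 5)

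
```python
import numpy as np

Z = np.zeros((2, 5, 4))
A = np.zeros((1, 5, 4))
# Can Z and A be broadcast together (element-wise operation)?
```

Yes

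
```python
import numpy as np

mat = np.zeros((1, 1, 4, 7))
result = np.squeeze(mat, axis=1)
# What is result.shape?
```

(1, 4, 7)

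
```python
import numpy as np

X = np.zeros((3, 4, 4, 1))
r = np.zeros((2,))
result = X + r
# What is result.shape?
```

(3, 4, 4, 2)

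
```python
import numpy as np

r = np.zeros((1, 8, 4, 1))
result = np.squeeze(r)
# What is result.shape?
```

(8, 4)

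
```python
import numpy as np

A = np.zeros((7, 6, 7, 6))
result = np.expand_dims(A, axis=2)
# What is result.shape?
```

(7, 6, 1, 7, 6)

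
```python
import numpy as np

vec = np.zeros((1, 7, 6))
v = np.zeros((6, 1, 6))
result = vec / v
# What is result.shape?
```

(6, 7, 6)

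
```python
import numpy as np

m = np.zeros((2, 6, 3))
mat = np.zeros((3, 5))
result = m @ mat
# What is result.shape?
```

(2, 6, 5)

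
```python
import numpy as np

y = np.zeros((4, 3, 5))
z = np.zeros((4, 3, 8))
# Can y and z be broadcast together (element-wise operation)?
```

No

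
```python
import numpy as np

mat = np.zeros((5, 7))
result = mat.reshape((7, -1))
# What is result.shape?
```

(7, 5)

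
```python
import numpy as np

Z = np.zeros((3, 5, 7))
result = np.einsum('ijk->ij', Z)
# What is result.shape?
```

(3, 5)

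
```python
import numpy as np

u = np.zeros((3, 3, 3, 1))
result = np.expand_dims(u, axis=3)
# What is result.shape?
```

(3, 3, 3, 1, 1)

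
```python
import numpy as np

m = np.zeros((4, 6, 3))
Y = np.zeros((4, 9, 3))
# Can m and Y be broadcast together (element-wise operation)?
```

No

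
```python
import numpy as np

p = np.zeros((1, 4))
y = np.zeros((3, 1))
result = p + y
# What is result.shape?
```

(3, 4)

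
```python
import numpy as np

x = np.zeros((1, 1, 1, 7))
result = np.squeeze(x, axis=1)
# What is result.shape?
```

(1, 1, 7)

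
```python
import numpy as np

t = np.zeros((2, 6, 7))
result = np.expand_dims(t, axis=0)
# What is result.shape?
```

(1, 2, 6, 7)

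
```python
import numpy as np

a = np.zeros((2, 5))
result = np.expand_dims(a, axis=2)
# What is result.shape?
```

(2, 5, 1)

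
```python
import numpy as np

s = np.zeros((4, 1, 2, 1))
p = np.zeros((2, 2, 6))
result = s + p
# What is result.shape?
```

(4, 2, 2, 6)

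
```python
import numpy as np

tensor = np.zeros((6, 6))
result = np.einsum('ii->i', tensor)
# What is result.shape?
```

(6,)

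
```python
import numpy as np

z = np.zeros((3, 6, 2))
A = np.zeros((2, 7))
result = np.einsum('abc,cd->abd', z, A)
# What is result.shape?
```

(3, 6, 7)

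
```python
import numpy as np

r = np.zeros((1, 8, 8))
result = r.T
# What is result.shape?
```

(8, 8, 1)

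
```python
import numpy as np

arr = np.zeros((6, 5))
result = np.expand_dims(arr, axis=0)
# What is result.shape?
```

(1, 6, 5)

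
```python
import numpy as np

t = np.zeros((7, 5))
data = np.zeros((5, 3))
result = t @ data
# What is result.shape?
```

(7, 3)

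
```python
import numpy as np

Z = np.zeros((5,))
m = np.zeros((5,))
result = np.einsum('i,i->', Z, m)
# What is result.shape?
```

()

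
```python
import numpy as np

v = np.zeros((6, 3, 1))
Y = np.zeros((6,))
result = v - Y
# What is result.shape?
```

(6, 3, 6)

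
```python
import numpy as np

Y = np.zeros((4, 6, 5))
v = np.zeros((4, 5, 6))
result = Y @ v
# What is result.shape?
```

(4, 6, 6)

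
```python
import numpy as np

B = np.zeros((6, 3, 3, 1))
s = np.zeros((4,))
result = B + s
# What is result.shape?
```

(6, 3, 3, 4)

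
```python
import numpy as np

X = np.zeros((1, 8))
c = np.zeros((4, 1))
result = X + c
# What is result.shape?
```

(4, 8)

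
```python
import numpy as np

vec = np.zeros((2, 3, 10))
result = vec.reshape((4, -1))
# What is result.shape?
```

(4, 15)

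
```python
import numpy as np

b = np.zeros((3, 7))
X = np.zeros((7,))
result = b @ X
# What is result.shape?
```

(3,)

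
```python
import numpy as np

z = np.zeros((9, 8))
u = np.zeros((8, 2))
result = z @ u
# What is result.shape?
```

(9, 2)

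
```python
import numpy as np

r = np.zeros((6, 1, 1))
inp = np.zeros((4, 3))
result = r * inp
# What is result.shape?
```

(6, 4, 3)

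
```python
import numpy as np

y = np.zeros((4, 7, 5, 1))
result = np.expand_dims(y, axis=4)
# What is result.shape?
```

(4, 7, 5, 1, 1)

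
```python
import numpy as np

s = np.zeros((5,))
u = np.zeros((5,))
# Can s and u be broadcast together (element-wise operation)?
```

Yes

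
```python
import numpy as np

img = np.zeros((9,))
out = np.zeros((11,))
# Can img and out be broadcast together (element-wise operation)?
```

No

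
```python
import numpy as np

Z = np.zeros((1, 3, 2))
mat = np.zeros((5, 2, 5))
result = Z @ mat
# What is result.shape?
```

(5, 3, 5)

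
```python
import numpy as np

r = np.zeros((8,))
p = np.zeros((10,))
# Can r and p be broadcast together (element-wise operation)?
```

No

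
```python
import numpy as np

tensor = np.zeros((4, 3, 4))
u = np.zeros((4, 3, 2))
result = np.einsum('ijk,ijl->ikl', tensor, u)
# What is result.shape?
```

(4, 4, 2)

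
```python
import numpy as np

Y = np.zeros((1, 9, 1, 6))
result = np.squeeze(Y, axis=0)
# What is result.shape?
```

(9, 1, 6)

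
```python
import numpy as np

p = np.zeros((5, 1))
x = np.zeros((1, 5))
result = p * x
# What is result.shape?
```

(5, 5)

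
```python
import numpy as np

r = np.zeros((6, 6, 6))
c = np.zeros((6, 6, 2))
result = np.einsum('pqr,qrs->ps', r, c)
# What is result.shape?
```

(6, 2)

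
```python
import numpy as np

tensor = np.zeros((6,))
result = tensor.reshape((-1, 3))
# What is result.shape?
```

(2, 3)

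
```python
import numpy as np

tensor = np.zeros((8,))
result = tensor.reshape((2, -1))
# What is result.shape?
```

(2, 4)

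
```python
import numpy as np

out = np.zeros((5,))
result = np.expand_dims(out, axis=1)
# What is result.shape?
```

(5, 1)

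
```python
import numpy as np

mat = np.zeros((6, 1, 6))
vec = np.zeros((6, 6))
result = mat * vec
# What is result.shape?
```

(6, 6, 6)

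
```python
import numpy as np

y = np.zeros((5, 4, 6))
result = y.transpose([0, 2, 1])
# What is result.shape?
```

(5, 6, 4)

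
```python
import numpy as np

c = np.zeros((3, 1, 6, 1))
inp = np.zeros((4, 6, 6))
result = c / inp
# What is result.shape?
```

(3, 4, 6, 6)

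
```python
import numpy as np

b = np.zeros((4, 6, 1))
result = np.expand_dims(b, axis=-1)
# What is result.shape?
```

(4, 6, 1, 1)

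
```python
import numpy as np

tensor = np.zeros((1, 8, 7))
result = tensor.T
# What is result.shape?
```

(7, 8, 1)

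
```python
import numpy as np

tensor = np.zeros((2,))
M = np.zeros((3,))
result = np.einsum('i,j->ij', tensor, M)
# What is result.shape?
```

(2, 3)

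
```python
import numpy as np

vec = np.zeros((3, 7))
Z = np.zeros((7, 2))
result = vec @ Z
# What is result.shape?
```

(3, 2)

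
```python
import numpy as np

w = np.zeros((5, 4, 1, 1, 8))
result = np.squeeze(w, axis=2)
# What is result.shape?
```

(5, 4, 1, 8)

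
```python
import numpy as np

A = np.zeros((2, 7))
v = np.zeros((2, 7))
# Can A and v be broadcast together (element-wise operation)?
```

Yes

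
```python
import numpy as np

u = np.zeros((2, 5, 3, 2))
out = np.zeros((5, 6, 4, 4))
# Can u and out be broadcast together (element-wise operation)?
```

No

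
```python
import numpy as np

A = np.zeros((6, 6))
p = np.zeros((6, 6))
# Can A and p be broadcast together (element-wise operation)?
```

Yes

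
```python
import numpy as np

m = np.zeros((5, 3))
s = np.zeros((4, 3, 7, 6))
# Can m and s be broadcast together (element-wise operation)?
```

No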